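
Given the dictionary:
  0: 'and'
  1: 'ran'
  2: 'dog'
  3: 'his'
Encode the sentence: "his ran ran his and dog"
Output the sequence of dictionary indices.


Look up each word in the dictionary:
  'his' -> 3
  'ran' -> 1
  'ran' -> 1
  'his' -> 3
  'and' -> 0
  'dog' -> 2

Encoded: [3, 1, 1, 3, 0, 2]


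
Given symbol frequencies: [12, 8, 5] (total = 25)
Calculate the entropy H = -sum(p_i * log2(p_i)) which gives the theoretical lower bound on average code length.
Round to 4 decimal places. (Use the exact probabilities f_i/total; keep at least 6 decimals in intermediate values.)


Per-symbol terms -p_i * log2(p_i) with p_i = f_i/25:
  p = 12/25 = 0.480000: log2(p) = -1.058894, -p*log2(p) = 0.508269
  p = 8/25 = 0.320000: log2(p) = -1.643856, -p*log2(p) = 0.526034
  p = 5/25 = 0.200000: log2(p) = -2.321928, -p*log2(p) = 0.464386
H = 0.508269 + 0.526034 + 0.464386 = 1.498689

H = 1.4987 bits/symbol


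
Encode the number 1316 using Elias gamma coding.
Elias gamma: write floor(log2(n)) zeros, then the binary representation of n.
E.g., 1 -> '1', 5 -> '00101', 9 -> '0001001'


num_bits = floor(log2(1316)) + 1 = 11
leading_zeros = num_bits - 1 = 10
binary(1316) = 10100100100

Elias gamma(1316) = '0000000000' + '10100100100' = 000000000010100100100 (21 bits)


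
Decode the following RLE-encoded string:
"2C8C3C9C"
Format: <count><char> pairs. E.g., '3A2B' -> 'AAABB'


Expanding each <count><char> pair:
  2C -> 'CC'
  8C -> 'CCCCCCCC'
  3C -> 'CCC'
  9C -> 'CCCCCCCCC'

Decoded = CCCCCCCCCCCCCCCCCCCCCC


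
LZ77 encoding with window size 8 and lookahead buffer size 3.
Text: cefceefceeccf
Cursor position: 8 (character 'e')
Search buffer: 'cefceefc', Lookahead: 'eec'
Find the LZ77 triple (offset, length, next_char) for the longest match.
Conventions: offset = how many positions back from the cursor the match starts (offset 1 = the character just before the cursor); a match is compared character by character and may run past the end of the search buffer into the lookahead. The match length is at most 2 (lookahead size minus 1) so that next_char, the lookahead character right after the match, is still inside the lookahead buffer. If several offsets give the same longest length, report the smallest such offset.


Try each offset into the search buffer:
  offset=1 (pos 7, char 'c'): match length 0
  offset=2 (pos 6, char 'f'): match length 0
  offset=3 (pos 5, char 'e'): match length 1
  offset=4 (pos 4, char 'e'): match length 2
  offset=5 (pos 3, char 'c'): match length 0
  offset=6 (pos 2, char 'f'): match length 0
  offset=7 (pos 1, char 'e'): match length 1
  offset=8 (pos 0, char 'c'): match length 0
Longest match has length 2 at offset 4.
next_char = character at position 8 + 2 = 10 -> 'c'

Best match: offset=4, length=2 (matching 'ee' starting at position 4)
LZ77 triple: (4, 2, 'c')


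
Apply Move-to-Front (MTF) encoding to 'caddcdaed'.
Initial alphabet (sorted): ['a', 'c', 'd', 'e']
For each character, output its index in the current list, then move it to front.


MTF encoding:
'c': index 1 in ['a', 'c', 'd', 'e'] -> ['c', 'a', 'd', 'e']
'a': index 1 in ['c', 'a', 'd', 'e'] -> ['a', 'c', 'd', 'e']
'd': index 2 in ['a', 'c', 'd', 'e'] -> ['d', 'a', 'c', 'e']
'd': index 0 in ['d', 'a', 'c', 'e'] -> ['d', 'a', 'c', 'e']
'c': index 2 in ['d', 'a', 'c', 'e'] -> ['c', 'd', 'a', 'e']
'd': index 1 in ['c', 'd', 'a', 'e'] -> ['d', 'c', 'a', 'e']
'a': index 2 in ['d', 'c', 'a', 'e'] -> ['a', 'd', 'c', 'e']
'e': index 3 in ['a', 'd', 'c', 'e'] -> ['e', 'a', 'd', 'c']
'd': index 2 in ['e', 'a', 'd', 'c'] -> ['d', 'e', 'a', 'c']


Output: [1, 1, 2, 0, 2, 1, 2, 3, 2]


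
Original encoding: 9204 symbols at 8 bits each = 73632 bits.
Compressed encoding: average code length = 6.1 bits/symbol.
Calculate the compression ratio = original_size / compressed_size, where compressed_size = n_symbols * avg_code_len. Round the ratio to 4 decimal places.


original_size = n_symbols * orig_bits = 9204 * 8 = 73632 bits
compressed_size = n_symbols * avg_code_len = 9204 * 6.1 = 56144.4 bits
ratio = original_size / compressed_size = 73632 / 56144.4 = 1.3115

Compression ratio = 1.3115


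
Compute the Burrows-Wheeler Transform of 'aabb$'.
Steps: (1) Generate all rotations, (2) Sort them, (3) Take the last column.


Rotations (sorted):
  0: $aabb -> last char: b
  1: aabb$ -> last char: $
  2: abb$a -> last char: a
  3: b$aab -> last char: b
  4: bb$aa -> last char: a


BWT = b$aba


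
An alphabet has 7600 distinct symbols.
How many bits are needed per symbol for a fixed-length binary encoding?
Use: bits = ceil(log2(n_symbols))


log2(7600) = 12.8918
Bracket: 2^12 = 4096 < 7600 <= 2^13 = 8192
So ceil(log2(7600)) = 13

bits = ceil(log2(7600)) = ceil(12.8918) = 13 bits


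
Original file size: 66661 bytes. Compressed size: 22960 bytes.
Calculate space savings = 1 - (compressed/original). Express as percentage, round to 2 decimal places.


ratio = compressed/original = 22960/66661 = 0.344429
savings = 1 - ratio = 1 - 0.344429 = 0.655571
as a percentage: 0.655571 * 100 = 65.56%

Space savings = 1 - 22960/66661 = 65.56%


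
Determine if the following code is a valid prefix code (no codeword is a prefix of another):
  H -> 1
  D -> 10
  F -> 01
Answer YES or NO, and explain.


Checking each pair (does one codeword prefix another?):
  H='1' vs D='10': prefix -- VIOLATION

NO -- this is NOT a valid prefix code. H (1) is a prefix of D (10).


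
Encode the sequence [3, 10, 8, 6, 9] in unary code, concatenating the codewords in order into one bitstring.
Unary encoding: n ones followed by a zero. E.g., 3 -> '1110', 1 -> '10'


Encode each number as n ones followed by a terminating 0:
  3 -> 1110 (4 bits)
  10 -> 11111111110 (11 bits)
  8 -> 111111110 (9 bits)
  6 -> 1111110 (7 bits)
  9 -> 1111111110 (10 bits)
Total length = 4 + 11 + 9 + 7 + 10 = 41 bits.

Unary([3, 10, 8, 6, 9]) = 11101111111111011111111011111101111111110 (41 bits)


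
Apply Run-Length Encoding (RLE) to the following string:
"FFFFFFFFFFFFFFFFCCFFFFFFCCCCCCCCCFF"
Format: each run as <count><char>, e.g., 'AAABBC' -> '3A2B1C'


Scanning runs left to right:
  i=0: run of 'F' x 16 -> '16F'
  i=16: run of 'C' x 2 -> '2C'
  i=18: run of 'F' x 6 -> '6F'
  i=24: run of 'C' x 9 -> '9C'
  i=33: run of 'F' x 2 -> '2F'

RLE = 16F2C6F9C2F


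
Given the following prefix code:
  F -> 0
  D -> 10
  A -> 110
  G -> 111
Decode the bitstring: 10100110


Decoding step by step:
Bits 10 -> D
Bits 10 -> D
Bits 0 -> F
Bits 110 -> A


Decoded message: DDFA


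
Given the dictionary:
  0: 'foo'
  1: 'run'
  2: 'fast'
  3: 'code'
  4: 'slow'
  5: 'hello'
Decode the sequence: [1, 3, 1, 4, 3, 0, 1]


Look up each index in the dictionary:
  1 -> 'run'
  3 -> 'code'
  1 -> 'run'
  4 -> 'slow'
  3 -> 'code'
  0 -> 'foo'
  1 -> 'run'

Decoded: "run code run slow code foo run"


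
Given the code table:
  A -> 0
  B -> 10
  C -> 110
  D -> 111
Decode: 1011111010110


Decoding:
10 -> B
111 -> D
110 -> C
10 -> B
110 -> C


Result: BDCBC


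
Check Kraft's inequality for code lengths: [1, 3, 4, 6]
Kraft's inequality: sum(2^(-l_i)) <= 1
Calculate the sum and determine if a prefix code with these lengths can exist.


Sum = 2^(-1) + 2^(-3) + 2^(-4) + 2^(-6)
    = 0.5 + 0.125 + 0.0625 + 0.015625
    = 45/64 = 0.703125
Since 0.703125 <= 1, Kraft's inequality IS satisfied.
A prefix code with these lengths CAN exist.

Kraft sum = 0.703125. Satisfied.


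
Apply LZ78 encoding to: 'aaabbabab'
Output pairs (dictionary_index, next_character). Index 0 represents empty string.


LZ78 encoding steps:
Dictionary: {0: ''}
Step 1: w='' (idx 0), next='a' -> output (0, 'a'), add 'a' as idx 1
Step 2: w='a' (idx 1), next='a' -> output (1, 'a'), add 'aa' as idx 2
Step 3: w='' (idx 0), next='b' -> output (0, 'b'), add 'b' as idx 3
Step 4: w='b' (idx 3), next='a' -> output (3, 'a'), add 'ba' as idx 4
Step 5: w='ba' (idx 4), next='b' -> output (4, 'b'), add 'bab' as idx 5


Encoded: [(0, 'a'), (1, 'a'), (0, 'b'), (3, 'a'), (4, 'b')]


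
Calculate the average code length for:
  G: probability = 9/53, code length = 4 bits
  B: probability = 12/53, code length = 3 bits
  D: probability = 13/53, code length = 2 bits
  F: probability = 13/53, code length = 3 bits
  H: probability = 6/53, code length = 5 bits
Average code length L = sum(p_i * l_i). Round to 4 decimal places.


Weighted contributions p_i * l_i:
  G: (9/53) * 4 = 36/53
  B: (12/53) * 3 = 36/53
  D: (13/53) * 2 = 26/53
  F: (13/53) * 3 = 39/53
  H: (6/53) * 5 = 30/53
Sum = (36 + 36 + 26 + 39 + 30)/53 = 167/53

L = 167/53 = 3.1509 bits/symbol


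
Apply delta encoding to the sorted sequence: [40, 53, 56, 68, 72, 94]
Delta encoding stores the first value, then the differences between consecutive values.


First value: 40
Deltas:
  53 - 40 = 13
  56 - 53 = 3
  68 - 56 = 12
  72 - 68 = 4
  94 - 72 = 22


Delta encoded: [40, 13, 3, 12, 4, 22]


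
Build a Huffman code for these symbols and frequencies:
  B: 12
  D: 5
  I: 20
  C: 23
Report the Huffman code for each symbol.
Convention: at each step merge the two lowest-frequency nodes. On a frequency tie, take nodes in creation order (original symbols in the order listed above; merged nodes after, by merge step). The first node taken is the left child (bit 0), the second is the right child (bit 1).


Huffman tree construction:
Step 1: Merge D(5) + B(12) = 17
Step 2: Merge (D+B)(17) + I(20) = 37
Step 3: Merge C(23) + ((D+B)+I)(37) = 60
Read each symbol's code off the tree from the root (left child = 0, right child = 1).

Codes:
  B: 101 (length 3)
  D: 100 (length 3)
  I: 11 (length 2)
  C: 0 (length 1)
Average code length: 114/60 = 1.9000 bits/symbol


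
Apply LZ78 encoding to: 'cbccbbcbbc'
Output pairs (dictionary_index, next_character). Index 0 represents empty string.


LZ78 encoding steps:
Dictionary: {0: ''}
Step 1: w='' (idx 0), next='c' -> output (0, 'c'), add 'c' as idx 1
Step 2: w='' (idx 0), next='b' -> output (0, 'b'), add 'b' as idx 2
Step 3: w='c' (idx 1), next='c' -> output (1, 'c'), add 'cc' as idx 3
Step 4: w='b' (idx 2), next='b' -> output (2, 'b'), add 'bb' as idx 4
Step 5: w='c' (idx 1), next='b' -> output (1, 'b'), add 'cb' as idx 5
Step 6: w='b' (idx 2), next='c' -> output (2, 'c'), add 'bc' as idx 6


Encoded: [(0, 'c'), (0, 'b'), (1, 'c'), (2, 'b'), (1, 'b'), (2, 'c')]


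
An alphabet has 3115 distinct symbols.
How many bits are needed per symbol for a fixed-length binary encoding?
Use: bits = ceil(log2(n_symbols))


log2(3115) = 11.605
Bracket: 2^11 = 2048 < 3115 <= 2^12 = 4096
So ceil(log2(3115)) = 12

bits = ceil(log2(3115)) = ceil(11.605) = 12 bits


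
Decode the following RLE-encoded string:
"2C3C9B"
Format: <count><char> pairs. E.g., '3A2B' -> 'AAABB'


Expanding each <count><char> pair:
  2C -> 'CC'
  3C -> 'CCC'
  9B -> 'BBBBBBBBB'

Decoded = CCCCCBBBBBBBBB


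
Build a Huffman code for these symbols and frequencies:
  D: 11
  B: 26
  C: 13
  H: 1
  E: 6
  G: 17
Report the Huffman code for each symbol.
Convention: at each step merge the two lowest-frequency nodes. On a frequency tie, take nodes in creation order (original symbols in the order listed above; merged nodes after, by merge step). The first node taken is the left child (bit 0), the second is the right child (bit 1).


Huffman tree construction:
Step 1: Merge H(1) + E(6) = 7
Step 2: Merge (H+E)(7) + D(11) = 18
Step 3: Merge C(13) + G(17) = 30
Step 4: Merge ((H+E)+D)(18) + B(26) = 44
Step 5: Merge (C+G)(30) + (((H+E)+D)+B)(44) = 74
Read each symbol's code off the tree from the root (left child = 0, right child = 1).

Codes:
  D: 101 (length 3)
  B: 11 (length 2)
  C: 00 (length 2)
  H: 1000 (length 4)
  E: 1001 (length 4)
  G: 01 (length 2)
Average code length: 173/74 = 2.3378 bits/symbol


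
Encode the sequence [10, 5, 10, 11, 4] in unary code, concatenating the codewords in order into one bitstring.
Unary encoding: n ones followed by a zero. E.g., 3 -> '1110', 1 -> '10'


Encode each number as n ones followed by a terminating 0:
  10 -> 11111111110 (11 bits)
  5 -> 111110 (6 bits)
  10 -> 11111111110 (11 bits)
  11 -> 111111111110 (12 bits)
  4 -> 11110 (5 bits)
Total length = 11 + 6 + 11 + 12 + 5 = 45 bits.

Unary([10, 5, 10, 11, 4]) = 111111111101111101111111111011111111111011110 (45 bits)


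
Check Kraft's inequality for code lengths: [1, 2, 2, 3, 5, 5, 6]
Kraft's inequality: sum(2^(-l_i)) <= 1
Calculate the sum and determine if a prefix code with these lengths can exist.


Sum = 2^(-1) + 2^(-2) + 2^(-2) + 2^(-3) + 2^(-5) + 2^(-5) + 2^(-6)
    = 0.5 + 0.25 + 0.25 + 0.125 + 0.03125 + 0.03125 + 0.015625
    = 77/64 = 1.203125
Since 1.203125 > 1, Kraft's inequality is NOT satisfied.
A prefix code with these lengths CANNOT exist.

Kraft sum = 1.203125. Not satisfied.


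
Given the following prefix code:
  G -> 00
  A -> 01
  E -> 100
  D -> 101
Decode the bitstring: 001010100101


Decoding step by step:
Bits 00 -> G
Bits 101 -> D
Bits 01 -> A
Bits 00 -> G
Bits 101 -> D


Decoded message: GDAGD


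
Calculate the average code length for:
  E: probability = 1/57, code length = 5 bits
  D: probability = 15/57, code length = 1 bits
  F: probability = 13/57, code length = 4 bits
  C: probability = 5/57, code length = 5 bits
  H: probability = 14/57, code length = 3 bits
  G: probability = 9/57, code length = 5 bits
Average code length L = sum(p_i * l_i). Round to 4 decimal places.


Weighted contributions p_i * l_i:
  E: (1/57) * 5 = 5/57
  D: (15/57) * 1 = 15/57
  F: (13/57) * 4 = 52/57
  C: (5/57) * 5 = 25/57
  H: (14/57) * 3 = 42/57
  G: (9/57) * 5 = 45/57
Sum = (5 + 15 + 52 + 25 + 42 + 45)/57 = 184/57

L = 184/57 = 3.2281 bits/symbol


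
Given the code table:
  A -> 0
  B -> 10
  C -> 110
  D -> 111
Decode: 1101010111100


Decoding:
110 -> C
10 -> B
10 -> B
111 -> D
10 -> B
0 -> A


Result: CBBDBA


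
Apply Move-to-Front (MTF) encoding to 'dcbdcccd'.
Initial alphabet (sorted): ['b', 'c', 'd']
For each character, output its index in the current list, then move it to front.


MTF encoding:
'd': index 2 in ['b', 'c', 'd'] -> ['d', 'b', 'c']
'c': index 2 in ['d', 'b', 'c'] -> ['c', 'd', 'b']
'b': index 2 in ['c', 'd', 'b'] -> ['b', 'c', 'd']
'd': index 2 in ['b', 'c', 'd'] -> ['d', 'b', 'c']
'c': index 2 in ['d', 'b', 'c'] -> ['c', 'd', 'b']
'c': index 0 in ['c', 'd', 'b'] -> ['c', 'd', 'b']
'c': index 0 in ['c', 'd', 'b'] -> ['c', 'd', 'b']
'd': index 1 in ['c', 'd', 'b'] -> ['d', 'c', 'b']


Output: [2, 2, 2, 2, 2, 0, 0, 1]


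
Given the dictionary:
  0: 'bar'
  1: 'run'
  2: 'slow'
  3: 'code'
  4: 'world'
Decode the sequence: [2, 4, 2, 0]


Look up each index in the dictionary:
  2 -> 'slow'
  4 -> 'world'
  2 -> 'slow'
  0 -> 'bar'

Decoded: "slow world slow bar"


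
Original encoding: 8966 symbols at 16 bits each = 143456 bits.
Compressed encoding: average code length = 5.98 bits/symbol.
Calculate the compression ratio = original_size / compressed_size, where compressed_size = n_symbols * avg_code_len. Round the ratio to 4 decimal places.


original_size = n_symbols * orig_bits = 8966 * 16 = 143456 bits
compressed_size = n_symbols * avg_code_len = 8966 * 5.98 = 53616.68 bits
ratio = original_size / compressed_size = 143456 / 53616.68 = 2.6756

Compression ratio = 2.6756


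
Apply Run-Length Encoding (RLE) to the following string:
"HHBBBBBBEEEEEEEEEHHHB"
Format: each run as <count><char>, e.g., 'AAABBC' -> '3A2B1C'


Scanning runs left to right:
  i=0: run of 'H' x 2 -> '2H'
  i=2: run of 'B' x 6 -> '6B'
  i=8: run of 'E' x 9 -> '9E'
  i=17: run of 'H' x 3 -> '3H'
  i=20: run of 'B' x 1 -> '1B'

RLE = 2H6B9E3H1B


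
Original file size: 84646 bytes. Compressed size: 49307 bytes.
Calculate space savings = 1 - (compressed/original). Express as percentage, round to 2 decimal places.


ratio = compressed/original = 49307/84646 = 0.582508
savings = 1 - ratio = 1 - 0.582508 = 0.417492
as a percentage: 0.417492 * 100 = 41.75%

Space savings = 1 - 49307/84646 = 41.75%


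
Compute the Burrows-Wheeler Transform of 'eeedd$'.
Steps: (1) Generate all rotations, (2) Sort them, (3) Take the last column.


Rotations (sorted):
  0: $eeedd -> last char: d
  1: d$eeed -> last char: d
  2: dd$eee -> last char: e
  3: edd$ee -> last char: e
  4: eedd$e -> last char: e
  5: eeedd$ -> last char: $


BWT = ddeee$


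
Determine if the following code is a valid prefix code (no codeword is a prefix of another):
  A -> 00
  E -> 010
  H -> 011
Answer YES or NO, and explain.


Checking each pair (does one codeword prefix another?):
  A='00' vs E='010': no prefix
  A='00' vs H='011': no prefix
  E='010' vs A='00': no prefix
  E='010' vs H='011': no prefix
  H='011' vs A='00': no prefix
  H='011' vs E='010': no prefix
No violation found over all pairs.

YES -- this is a valid prefix code. No codeword is a prefix of any other codeword.


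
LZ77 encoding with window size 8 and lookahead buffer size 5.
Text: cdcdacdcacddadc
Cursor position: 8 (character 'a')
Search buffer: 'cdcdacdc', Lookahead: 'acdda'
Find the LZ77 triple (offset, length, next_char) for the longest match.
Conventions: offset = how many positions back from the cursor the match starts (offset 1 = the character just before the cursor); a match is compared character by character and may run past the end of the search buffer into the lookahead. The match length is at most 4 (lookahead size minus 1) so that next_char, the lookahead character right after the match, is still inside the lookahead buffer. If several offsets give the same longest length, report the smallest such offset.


Try each offset into the search buffer:
  offset=1 (pos 7, char 'c'): match length 0
  offset=2 (pos 6, char 'd'): match length 0
  offset=3 (pos 5, char 'c'): match length 0
  offset=4 (pos 4, char 'a'): match length 3
  offset=5 (pos 3, char 'd'): match length 0
  offset=6 (pos 2, char 'c'): match length 0
  offset=7 (pos 1, char 'd'): match length 0
  offset=8 (pos 0, char 'c'): match length 0
Longest match has length 3 at offset 4.
next_char = character at position 8 + 3 = 11 -> 'd'

Best match: offset=4, length=3 (matching 'acd' starting at position 4)
LZ77 triple: (4, 3, 'd')


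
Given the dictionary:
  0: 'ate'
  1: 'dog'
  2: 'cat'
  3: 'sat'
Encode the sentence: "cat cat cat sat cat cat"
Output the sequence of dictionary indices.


Look up each word in the dictionary:
  'cat' -> 2
  'cat' -> 2
  'cat' -> 2
  'sat' -> 3
  'cat' -> 2
  'cat' -> 2

Encoded: [2, 2, 2, 3, 2, 2]


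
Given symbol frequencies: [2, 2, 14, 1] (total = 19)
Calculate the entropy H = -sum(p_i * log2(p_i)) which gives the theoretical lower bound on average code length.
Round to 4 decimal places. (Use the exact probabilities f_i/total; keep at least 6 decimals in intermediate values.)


Per-symbol terms -p_i * log2(p_i) with p_i = f_i/19:
  p = 2/19 = 0.105263: log2(p) = -3.247928, -p*log2(p) = 0.341887
  p = 2/19 = 0.105263: log2(p) = -3.247928, -p*log2(p) = 0.341887
  p = 14/19 = 0.736842: log2(p) = -0.440573, -p*log2(p) = 0.324632
  p = 1/19 = 0.052632: log2(p) = -4.247928, -p*log2(p) = 0.223575
H = 0.341887 + 0.341887 + 0.324632 + 0.223575 = 1.231981

H = 1.232 bits/symbol


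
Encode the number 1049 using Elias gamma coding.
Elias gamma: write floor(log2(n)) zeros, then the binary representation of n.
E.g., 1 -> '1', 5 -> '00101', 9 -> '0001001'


num_bits = floor(log2(1049)) + 1 = 11
leading_zeros = num_bits - 1 = 10
binary(1049) = 10000011001

Elias gamma(1049) = '0000000000' + '10000011001' = 000000000010000011001 (21 bits)


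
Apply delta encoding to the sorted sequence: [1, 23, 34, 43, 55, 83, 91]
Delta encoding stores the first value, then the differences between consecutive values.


First value: 1
Deltas:
  23 - 1 = 22
  34 - 23 = 11
  43 - 34 = 9
  55 - 43 = 12
  83 - 55 = 28
  91 - 83 = 8


Delta encoded: [1, 22, 11, 9, 12, 28, 8]


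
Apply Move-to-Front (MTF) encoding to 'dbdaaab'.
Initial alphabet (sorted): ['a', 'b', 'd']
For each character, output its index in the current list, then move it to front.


MTF encoding:
'd': index 2 in ['a', 'b', 'd'] -> ['d', 'a', 'b']
'b': index 2 in ['d', 'a', 'b'] -> ['b', 'd', 'a']
'd': index 1 in ['b', 'd', 'a'] -> ['d', 'b', 'a']
'a': index 2 in ['d', 'b', 'a'] -> ['a', 'd', 'b']
'a': index 0 in ['a', 'd', 'b'] -> ['a', 'd', 'b']
'a': index 0 in ['a', 'd', 'b'] -> ['a', 'd', 'b']
'b': index 2 in ['a', 'd', 'b'] -> ['b', 'a', 'd']


Output: [2, 2, 1, 2, 0, 0, 2]


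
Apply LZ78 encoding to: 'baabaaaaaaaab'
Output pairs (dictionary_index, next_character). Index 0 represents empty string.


LZ78 encoding steps:
Dictionary: {0: ''}
Step 1: w='' (idx 0), next='b' -> output (0, 'b'), add 'b' as idx 1
Step 2: w='' (idx 0), next='a' -> output (0, 'a'), add 'a' as idx 2
Step 3: w='a' (idx 2), next='b' -> output (2, 'b'), add 'ab' as idx 3
Step 4: w='a' (idx 2), next='a' -> output (2, 'a'), add 'aa' as idx 4
Step 5: w='aa' (idx 4), next='a' -> output (4, 'a'), add 'aaa' as idx 5
Step 6: w='aaa' (idx 5), next='b' -> output (5, 'b'), add 'aaab' as idx 6


Encoded: [(0, 'b'), (0, 'a'), (2, 'b'), (2, 'a'), (4, 'a'), (5, 'b')]


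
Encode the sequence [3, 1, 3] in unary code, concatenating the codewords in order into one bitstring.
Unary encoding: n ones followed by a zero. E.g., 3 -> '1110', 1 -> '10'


Encode each number as n ones followed by a terminating 0:
  3 -> 1110 (4 bits)
  1 -> 10 (2 bits)
  3 -> 1110 (4 bits)
Total length = 4 + 2 + 4 = 10 bits.

Unary([3, 1, 3]) = 1110101110 (10 bits)


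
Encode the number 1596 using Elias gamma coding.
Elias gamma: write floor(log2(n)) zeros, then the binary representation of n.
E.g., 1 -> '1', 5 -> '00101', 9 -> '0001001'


num_bits = floor(log2(1596)) + 1 = 11
leading_zeros = num_bits - 1 = 10
binary(1596) = 11000111100

Elias gamma(1596) = '0000000000' + '11000111100' = 000000000011000111100 (21 bits)


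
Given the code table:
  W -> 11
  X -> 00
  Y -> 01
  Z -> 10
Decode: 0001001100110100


Decoding:
00 -> X
01 -> Y
00 -> X
11 -> W
00 -> X
11 -> W
01 -> Y
00 -> X


Result: XYXWXWYX


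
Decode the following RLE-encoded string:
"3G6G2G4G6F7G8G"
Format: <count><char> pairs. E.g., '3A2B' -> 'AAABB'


Expanding each <count><char> pair:
  3G -> 'GGG'
  6G -> 'GGGGGG'
  2G -> 'GG'
  4G -> 'GGGG'
  6F -> 'FFFFFF'
  7G -> 'GGGGGGG'
  8G -> 'GGGGGGGG'

Decoded = GGGGGGGGGGGGGGGFFFFFFGGGGGGGGGGGGGGG


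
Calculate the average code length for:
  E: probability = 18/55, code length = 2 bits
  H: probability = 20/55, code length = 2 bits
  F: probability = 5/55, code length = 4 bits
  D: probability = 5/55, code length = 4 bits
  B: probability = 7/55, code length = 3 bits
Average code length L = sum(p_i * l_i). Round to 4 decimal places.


Weighted contributions p_i * l_i:
  E: (18/55) * 2 = 36/55
  H: (20/55) * 2 = 40/55
  F: (5/55) * 4 = 20/55
  D: (5/55) * 4 = 20/55
  B: (7/55) * 3 = 21/55
Sum = (36 + 40 + 20 + 20 + 21)/55 = 137/55

L = 137/55 = 2.4909 bits/symbol


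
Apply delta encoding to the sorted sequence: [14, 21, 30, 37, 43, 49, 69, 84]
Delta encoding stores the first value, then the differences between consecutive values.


First value: 14
Deltas:
  21 - 14 = 7
  30 - 21 = 9
  37 - 30 = 7
  43 - 37 = 6
  49 - 43 = 6
  69 - 49 = 20
  84 - 69 = 15


Delta encoded: [14, 7, 9, 7, 6, 6, 20, 15]


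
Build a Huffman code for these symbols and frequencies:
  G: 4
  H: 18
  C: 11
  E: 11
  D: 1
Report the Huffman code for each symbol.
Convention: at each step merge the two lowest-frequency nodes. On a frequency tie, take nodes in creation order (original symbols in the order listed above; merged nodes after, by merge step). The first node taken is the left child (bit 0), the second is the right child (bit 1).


Huffman tree construction:
Step 1: Merge D(1) + G(4) = 5
Step 2: Merge (D+G)(5) + C(11) = 16
Step 3: Merge E(11) + ((D+G)+C)(16) = 27
Step 4: Merge H(18) + (E+((D+G)+C))(27) = 45
Read each symbol's code off the tree from the root (left child = 0, right child = 1).

Codes:
  G: 1101 (length 4)
  H: 0 (length 1)
  C: 111 (length 3)
  E: 10 (length 2)
  D: 1100 (length 4)
Average code length: 93/45 = 2.0667 bits/symbol


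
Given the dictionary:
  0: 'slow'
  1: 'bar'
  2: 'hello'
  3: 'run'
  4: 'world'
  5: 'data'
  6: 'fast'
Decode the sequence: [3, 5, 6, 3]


Look up each index in the dictionary:
  3 -> 'run'
  5 -> 'data'
  6 -> 'fast'
  3 -> 'run'

Decoded: "run data fast run"


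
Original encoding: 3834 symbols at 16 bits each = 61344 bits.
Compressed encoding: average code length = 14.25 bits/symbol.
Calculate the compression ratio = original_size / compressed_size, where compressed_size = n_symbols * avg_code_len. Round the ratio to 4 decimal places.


original_size = n_symbols * orig_bits = 3834 * 16 = 61344 bits
compressed_size = n_symbols * avg_code_len = 3834 * 14.25 = 54634.5 bits
ratio = original_size / compressed_size = 61344 / 54634.5 = 1.1228

Compression ratio = 1.1228


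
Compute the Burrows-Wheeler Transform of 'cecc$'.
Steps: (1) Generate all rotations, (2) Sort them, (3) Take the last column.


Rotations (sorted):
  0: $cecc -> last char: c
  1: c$cec -> last char: c
  2: cc$ce -> last char: e
  3: cecc$ -> last char: $
  4: ecc$c -> last char: c


BWT = cce$c


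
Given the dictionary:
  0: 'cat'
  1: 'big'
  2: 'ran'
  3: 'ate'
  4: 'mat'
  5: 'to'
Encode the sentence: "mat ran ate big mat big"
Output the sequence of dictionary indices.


Look up each word in the dictionary:
  'mat' -> 4
  'ran' -> 2
  'ate' -> 3
  'big' -> 1
  'mat' -> 4
  'big' -> 1

Encoded: [4, 2, 3, 1, 4, 1]


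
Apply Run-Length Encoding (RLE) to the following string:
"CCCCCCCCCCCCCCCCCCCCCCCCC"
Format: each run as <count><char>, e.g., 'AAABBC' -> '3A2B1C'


Scanning runs left to right:
  i=0: run of 'C' x 25 -> '25C'

RLE = 25C


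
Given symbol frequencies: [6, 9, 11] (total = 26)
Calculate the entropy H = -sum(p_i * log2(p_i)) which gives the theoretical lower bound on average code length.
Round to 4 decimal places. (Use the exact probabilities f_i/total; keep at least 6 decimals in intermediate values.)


Per-symbol terms -p_i * log2(p_i) with p_i = f_i/26:
  p = 6/26 = 0.230769: log2(p) = -2.115477, -p*log2(p) = 0.488187
  p = 9/26 = 0.346154: log2(p) = -1.530515, -p*log2(p) = 0.529794
  p = 11/26 = 0.423077: log2(p) = -1.241008, -p*log2(p) = 0.525042
H = 0.488187 + 0.529794 + 0.525042 = 1.543023

H = 1.543 bits/symbol


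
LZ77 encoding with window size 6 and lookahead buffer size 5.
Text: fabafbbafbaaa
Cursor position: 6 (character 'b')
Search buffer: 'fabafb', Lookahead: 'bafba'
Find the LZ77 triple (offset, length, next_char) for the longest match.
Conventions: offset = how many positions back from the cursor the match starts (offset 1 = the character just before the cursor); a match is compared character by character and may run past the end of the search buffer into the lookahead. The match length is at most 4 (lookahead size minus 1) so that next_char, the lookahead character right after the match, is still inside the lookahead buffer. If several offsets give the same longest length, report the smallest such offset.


Try each offset into the search buffer:
  offset=1 (pos 5, char 'b'): match length 1
  offset=2 (pos 4, char 'f'): match length 0
  offset=3 (pos 3, char 'a'): match length 0
  offset=4 (pos 2, char 'b'): match length 4
  offset=5 (pos 1, char 'a'): match length 0
  offset=6 (pos 0, char 'f'): match length 0
Longest match has length 4 at offset 4.
next_char = character at position 6 + 4 = 10 -> 'a'

Best match: offset=4, length=4 (matching 'bafb' starting at position 2)
LZ77 triple: (4, 4, 'a')


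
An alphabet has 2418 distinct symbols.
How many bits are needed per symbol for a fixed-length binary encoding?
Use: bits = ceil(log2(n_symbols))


log2(2418) = 11.2396
Bracket: 2^11 = 2048 < 2418 <= 2^12 = 4096
So ceil(log2(2418)) = 12

bits = ceil(log2(2418)) = ceil(11.2396) = 12 bits


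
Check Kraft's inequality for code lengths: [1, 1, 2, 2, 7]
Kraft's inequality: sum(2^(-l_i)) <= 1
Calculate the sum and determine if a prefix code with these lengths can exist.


Sum = 2^(-1) + 2^(-1) + 2^(-2) + 2^(-2) + 2^(-7)
    = 0.5 + 0.5 + 0.25 + 0.25 + 0.0078125
    = 193/128 = 1.5078125
Since 1.5078125 > 1, Kraft's inequality is NOT satisfied.
A prefix code with these lengths CANNOT exist.

Kraft sum = 1.5078125. Not satisfied.


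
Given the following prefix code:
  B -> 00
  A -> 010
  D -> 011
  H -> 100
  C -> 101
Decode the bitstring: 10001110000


Decoding step by step:
Bits 100 -> H
Bits 011 -> D
Bits 100 -> H
Bits 00 -> B


Decoded message: HDHB


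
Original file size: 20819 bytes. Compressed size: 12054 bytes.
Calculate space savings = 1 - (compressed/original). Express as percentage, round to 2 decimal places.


ratio = compressed/original = 12054/20819 = 0.57899
savings = 1 - ratio = 1 - 0.57899 = 0.42101
as a percentage: 0.42101 * 100 = 42.1%

Space savings = 1 - 12054/20819 = 42.1%


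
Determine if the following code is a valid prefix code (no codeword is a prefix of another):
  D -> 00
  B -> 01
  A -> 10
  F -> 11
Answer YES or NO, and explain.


Checking each pair (does one codeword prefix another?):
  D='00' vs B='01': no prefix
  D='00' vs A='10': no prefix
  D='00' vs F='11': no prefix
  B='01' vs D='00': no prefix
  B='01' vs A='10': no prefix
  B='01' vs F='11': no prefix
  A='10' vs D='00': no prefix
  A='10' vs B='01': no prefix
  A='10' vs F='11': no prefix
  F='11' vs D='00': no prefix
  F='11' vs B='01': no prefix
  F='11' vs A='10': no prefix
No violation found over all pairs.

YES -- this is a valid prefix code. No codeword is a prefix of any other codeword.


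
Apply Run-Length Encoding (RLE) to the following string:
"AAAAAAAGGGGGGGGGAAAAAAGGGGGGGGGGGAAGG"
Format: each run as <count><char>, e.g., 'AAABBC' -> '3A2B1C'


Scanning runs left to right:
  i=0: run of 'A' x 7 -> '7A'
  i=7: run of 'G' x 9 -> '9G'
  i=16: run of 'A' x 6 -> '6A'
  i=22: run of 'G' x 11 -> '11G'
  i=33: run of 'A' x 2 -> '2A'
  i=35: run of 'G' x 2 -> '2G'

RLE = 7A9G6A11G2A2G


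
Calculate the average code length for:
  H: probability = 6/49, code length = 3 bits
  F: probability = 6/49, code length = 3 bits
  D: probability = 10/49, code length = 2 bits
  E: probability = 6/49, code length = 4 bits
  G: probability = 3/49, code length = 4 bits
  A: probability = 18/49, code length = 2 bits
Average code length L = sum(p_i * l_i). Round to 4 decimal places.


Weighted contributions p_i * l_i:
  H: (6/49) * 3 = 18/49
  F: (6/49) * 3 = 18/49
  D: (10/49) * 2 = 20/49
  E: (6/49) * 4 = 24/49
  G: (3/49) * 4 = 12/49
  A: (18/49) * 2 = 36/49
Sum = (18 + 18 + 20 + 24 + 12 + 36)/49 = 128/49

L = 128/49 = 2.6122 bits/symbol


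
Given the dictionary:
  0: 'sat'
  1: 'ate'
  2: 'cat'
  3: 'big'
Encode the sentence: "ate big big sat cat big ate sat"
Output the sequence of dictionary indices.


Look up each word in the dictionary:
  'ate' -> 1
  'big' -> 3
  'big' -> 3
  'sat' -> 0
  'cat' -> 2
  'big' -> 3
  'ate' -> 1
  'sat' -> 0

Encoded: [1, 3, 3, 0, 2, 3, 1, 0]


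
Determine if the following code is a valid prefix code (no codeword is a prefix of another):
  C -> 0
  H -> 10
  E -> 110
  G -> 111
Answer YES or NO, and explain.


Checking each pair (does one codeword prefix another?):
  C='0' vs H='10': no prefix
  C='0' vs E='110': no prefix
  C='0' vs G='111': no prefix
  H='10' vs C='0': no prefix
  H='10' vs E='110': no prefix
  H='10' vs G='111': no prefix
  E='110' vs C='0': no prefix
  E='110' vs H='10': no prefix
  E='110' vs G='111': no prefix
  G='111' vs C='0': no prefix
  G='111' vs H='10': no prefix
  G='111' vs E='110': no prefix
No violation found over all pairs.

YES -- this is a valid prefix code. No codeword is a prefix of any other codeword.


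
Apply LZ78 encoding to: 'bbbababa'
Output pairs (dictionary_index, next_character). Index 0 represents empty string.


LZ78 encoding steps:
Dictionary: {0: ''}
Step 1: w='' (idx 0), next='b' -> output (0, 'b'), add 'b' as idx 1
Step 2: w='b' (idx 1), next='b' -> output (1, 'b'), add 'bb' as idx 2
Step 3: w='' (idx 0), next='a' -> output (0, 'a'), add 'a' as idx 3
Step 4: w='b' (idx 1), next='a' -> output (1, 'a'), add 'ba' as idx 4
Step 5: w='ba' (idx 4), end of input -> output (4, '')


Encoded: [(0, 'b'), (1, 'b'), (0, 'a'), (1, 'a'), (4, '')]


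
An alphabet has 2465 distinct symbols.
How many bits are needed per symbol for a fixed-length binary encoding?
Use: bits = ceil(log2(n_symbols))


log2(2465) = 11.2674
Bracket: 2^11 = 2048 < 2465 <= 2^12 = 4096
So ceil(log2(2465)) = 12

bits = ceil(log2(2465)) = ceil(11.2674) = 12 bits


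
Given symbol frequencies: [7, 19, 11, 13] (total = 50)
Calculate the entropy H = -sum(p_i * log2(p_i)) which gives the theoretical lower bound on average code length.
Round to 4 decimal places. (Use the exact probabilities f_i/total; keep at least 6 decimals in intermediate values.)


Per-symbol terms -p_i * log2(p_i) with p_i = f_i/50:
  p = 7/50 = 0.140000: log2(p) = -2.836501, -p*log2(p) = 0.397110
  p = 19/50 = 0.380000: log2(p) = -1.395929, -p*log2(p) = 0.530453
  p = 11/50 = 0.220000: log2(p) = -2.184425, -p*log2(p) = 0.480573
  p = 13/50 = 0.260000: log2(p) = -1.943416, -p*log2(p) = 0.505288
H = 0.397110 + 0.530453 + 0.480573 + 0.505288 = 1.913424

H = 1.9134 bits/symbol


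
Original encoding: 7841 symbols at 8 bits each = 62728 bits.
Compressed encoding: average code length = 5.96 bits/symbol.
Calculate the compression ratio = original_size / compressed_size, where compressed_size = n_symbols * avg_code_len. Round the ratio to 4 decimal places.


original_size = n_symbols * orig_bits = 7841 * 8 = 62728 bits
compressed_size = n_symbols * avg_code_len = 7841 * 5.96 = 46732.36 bits
ratio = original_size / compressed_size = 62728 / 46732.36 = 1.3423

Compression ratio = 1.3423


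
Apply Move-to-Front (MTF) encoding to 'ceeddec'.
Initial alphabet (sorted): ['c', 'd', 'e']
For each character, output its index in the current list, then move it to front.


MTF encoding:
'c': index 0 in ['c', 'd', 'e'] -> ['c', 'd', 'e']
'e': index 2 in ['c', 'd', 'e'] -> ['e', 'c', 'd']
'e': index 0 in ['e', 'c', 'd'] -> ['e', 'c', 'd']
'd': index 2 in ['e', 'c', 'd'] -> ['d', 'e', 'c']
'd': index 0 in ['d', 'e', 'c'] -> ['d', 'e', 'c']
'e': index 1 in ['d', 'e', 'c'] -> ['e', 'd', 'c']
'c': index 2 in ['e', 'd', 'c'] -> ['c', 'e', 'd']


Output: [0, 2, 0, 2, 0, 1, 2]


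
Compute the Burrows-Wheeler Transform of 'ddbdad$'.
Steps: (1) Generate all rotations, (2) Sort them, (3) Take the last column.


Rotations (sorted):
  0: $ddbdad -> last char: d
  1: ad$ddbd -> last char: d
  2: bdad$dd -> last char: d
  3: d$ddbda -> last char: a
  4: dad$ddb -> last char: b
  5: dbdad$d -> last char: d
  6: ddbdad$ -> last char: $


BWT = dddabd$


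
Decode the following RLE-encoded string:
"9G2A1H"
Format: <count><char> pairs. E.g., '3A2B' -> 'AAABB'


Expanding each <count><char> pair:
  9G -> 'GGGGGGGGG'
  2A -> 'AA'
  1H -> 'H'

Decoded = GGGGGGGGGAAH


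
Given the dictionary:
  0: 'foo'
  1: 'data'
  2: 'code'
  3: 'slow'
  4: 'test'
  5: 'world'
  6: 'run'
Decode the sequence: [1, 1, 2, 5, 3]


Look up each index in the dictionary:
  1 -> 'data'
  1 -> 'data'
  2 -> 'code'
  5 -> 'world'
  3 -> 'slow'

Decoded: "data data code world slow"


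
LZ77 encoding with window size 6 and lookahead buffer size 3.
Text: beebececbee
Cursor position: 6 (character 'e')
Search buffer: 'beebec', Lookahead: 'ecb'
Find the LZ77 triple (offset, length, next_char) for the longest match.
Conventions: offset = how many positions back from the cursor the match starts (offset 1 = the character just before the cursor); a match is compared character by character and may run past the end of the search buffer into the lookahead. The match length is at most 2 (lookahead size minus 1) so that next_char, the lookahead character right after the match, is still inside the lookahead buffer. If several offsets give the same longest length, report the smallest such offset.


Try each offset into the search buffer:
  offset=1 (pos 5, char 'c'): match length 0
  offset=2 (pos 4, char 'e'): match length 2
  offset=3 (pos 3, char 'b'): match length 0
  offset=4 (pos 2, char 'e'): match length 1
  offset=5 (pos 1, char 'e'): match length 1
  offset=6 (pos 0, char 'b'): match length 0
Longest match has length 2 at offset 2.
next_char = character at position 6 + 2 = 8 -> 'b'

Best match: offset=2, length=2 (matching 'ec' starting at position 4)
LZ77 triple: (2, 2, 'b')


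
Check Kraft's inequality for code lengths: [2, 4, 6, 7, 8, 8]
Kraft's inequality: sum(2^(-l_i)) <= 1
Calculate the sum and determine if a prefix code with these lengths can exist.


Sum = 2^(-2) + 2^(-4) + 2^(-6) + 2^(-7) + 2^(-8) + 2^(-8)
    = 0.25 + 0.0625 + 0.015625 + 0.0078125 + 0.00390625 + 0.00390625
    = 88/256 = 0.34375
Since 0.34375 <= 1, Kraft's inequality IS satisfied.
A prefix code with these lengths CAN exist.

Kraft sum = 0.34375. Satisfied.


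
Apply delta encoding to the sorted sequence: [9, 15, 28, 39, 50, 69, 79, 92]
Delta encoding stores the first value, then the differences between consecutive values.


First value: 9
Deltas:
  15 - 9 = 6
  28 - 15 = 13
  39 - 28 = 11
  50 - 39 = 11
  69 - 50 = 19
  79 - 69 = 10
  92 - 79 = 13


Delta encoded: [9, 6, 13, 11, 11, 19, 10, 13]


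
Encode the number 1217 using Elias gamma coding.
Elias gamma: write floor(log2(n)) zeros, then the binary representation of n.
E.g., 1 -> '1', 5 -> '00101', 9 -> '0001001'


num_bits = floor(log2(1217)) + 1 = 11
leading_zeros = num_bits - 1 = 10
binary(1217) = 10011000001

Elias gamma(1217) = '0000000000' + '10011000001' = 000000000010011000001 (21 bits)


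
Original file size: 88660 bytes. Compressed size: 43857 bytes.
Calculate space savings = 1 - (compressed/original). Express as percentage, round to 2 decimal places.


ratio = compressed/original = 43857/88660 = 0.494665
savings = 1 - ratio = 1 - 0.494665 = 0.505335
as a percentage: 0.505335 * 100 = 50.53%

Space savings = 1 - 43857/88660 = 50.53%


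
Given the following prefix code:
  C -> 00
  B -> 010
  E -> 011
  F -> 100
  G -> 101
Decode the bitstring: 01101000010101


Decoding step by step:
Bits 011 -> E
Bits 010 -> B
Bits 00 -> C
Bits 010 -> B
Bits 101 -> G


Decoded message: EBCBG


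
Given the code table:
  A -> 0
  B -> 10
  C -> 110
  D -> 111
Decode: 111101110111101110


Decoding:
111 -> D
10 -> B
111 -> D
0 -> A
111 -> D
10 -> B
111 -> D
0 -> A


Result: DBDADBDA


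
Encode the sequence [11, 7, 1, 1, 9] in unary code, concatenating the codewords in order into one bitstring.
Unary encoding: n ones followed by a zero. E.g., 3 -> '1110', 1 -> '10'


Encode each number as n ones followed by a terminating 0:
  11 -> 111111111110 (12 bits)
  7 -> 11111110 (8 bits)
  1 -> 10 (2 bits)
  1 -> 10 (2 bits)
  9 -> 1111111110 (10 bits)
Total length = 12 + 8 + 2 + 2 + 10 = 34 bits.

Unary([11, 7, 1, 1, 9]) = 1111111111101111111010101111111110 (34 bits)


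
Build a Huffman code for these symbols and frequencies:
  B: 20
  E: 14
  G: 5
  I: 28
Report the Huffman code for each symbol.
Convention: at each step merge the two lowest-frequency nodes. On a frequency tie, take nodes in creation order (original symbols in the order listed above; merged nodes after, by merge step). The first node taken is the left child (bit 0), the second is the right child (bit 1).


Huffman tree construction:
Step 1: Merge G(5) + E(14) = 19
Step 2: Merge (G+E)(19) + B(20) = 39
Step 3: Merge I(28) + ((G+E)+B)(39) = 67
Read each symbol's code off the tree from the root (left child = 0, right child = 1).

Codes:
  B: 11 (length 2)
  E: 101 (length 3)
  G: 100 (length 3)
  I: 0 (length 1)
Average code length: 125/67 = 1.8657 bits/symbol


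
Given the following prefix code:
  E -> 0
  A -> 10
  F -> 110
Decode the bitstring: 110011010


Decoding step by step:
Bits 110 -> F
Bits 0 -> E
Bits 110 -> F
Bits 10 -> A


Decoded message: FEFA


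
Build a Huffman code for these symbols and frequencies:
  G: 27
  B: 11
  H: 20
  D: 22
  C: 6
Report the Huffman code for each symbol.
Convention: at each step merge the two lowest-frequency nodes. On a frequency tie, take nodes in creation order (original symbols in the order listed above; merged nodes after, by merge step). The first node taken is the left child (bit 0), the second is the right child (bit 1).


Huffman tree construction:
Step 1: Merge C(6) + B(11) = 17
Step 2: Merge (C+B)(17) + H(20) = 37
Step 3: Merge D(22) + G(27) = 49
Step 4: Merge ((C+B)+H)(37) + (D+G)(49) = 86
Read each symbol's code off the tree from the root (left child = 0, right child = 1).

Codes:
  G: 11 (length 2)
  B: 001 (length 3)
  H: 01 (length 2)
  D: 10 (length 2)
  C: 000 (length 3)
Average code length: 189/86 = 2.1977 bits/symbol
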